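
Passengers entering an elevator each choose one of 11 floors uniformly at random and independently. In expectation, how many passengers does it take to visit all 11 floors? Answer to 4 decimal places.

33.2187

The wait to go from k to k+1 distinct floors is geometric with mean 11/(11-k).
E[T] = 11/11 + 11/10 + 11/9 + ... + 11/2 + 11/1 = 11·H_{11}.
H_{11} = 3.01988, so E[T] = 33.21865.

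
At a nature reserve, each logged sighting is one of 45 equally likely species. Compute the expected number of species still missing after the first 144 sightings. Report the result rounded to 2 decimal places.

For each species, P(unseen after 144) = (44/45)^144 = 0.039.
By linearity of expectation, E[unseen] = 45·(44/45)^144 = 1.769.

1.77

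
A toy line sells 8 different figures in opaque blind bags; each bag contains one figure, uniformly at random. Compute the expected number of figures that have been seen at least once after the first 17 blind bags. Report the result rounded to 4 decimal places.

For each figure, P(seen in 17 blind bags) = 1 - (7/8)^17 = 0.89669.
By linearity of expectation, E[distinct seen] = 8·(1 - (7/8)^17) = 7.17353.

7.1735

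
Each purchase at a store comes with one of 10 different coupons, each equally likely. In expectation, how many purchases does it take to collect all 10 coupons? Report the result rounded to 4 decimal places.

After k distinct coupons have appeared, the next purchase gives a new one with probability (10-k)/10, so the expected wait for the (k+1)-th is 10/(10-k).
E[T] = 10/10 + 10/9 + 10/8 + ... + 10/2 + 10/1 = 10·H_{10}.
H_{10} = 2.92897, so E[T] = 29.28968.

29.2897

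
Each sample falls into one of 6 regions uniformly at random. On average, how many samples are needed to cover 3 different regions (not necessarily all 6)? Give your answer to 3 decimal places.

3.700

With k distinct regions already seen, the next new one arrives after an expected 6/(6-k) samples.
Sum over k = 0,...,2: E = 6/6 + 6/5 + 6/4 = 3.7000.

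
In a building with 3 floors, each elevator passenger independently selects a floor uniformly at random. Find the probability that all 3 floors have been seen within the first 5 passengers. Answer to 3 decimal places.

0.617

Let A_i be the event that floor i is missing after 5 passengers. By inclusion–exclusion on the A_i,
P(all seen) = Σ_{j=0}^{3} (-1)^j C(3,j)((3-j)/3)^5
= 1.0000 - 0.3951 + 0.0123 - 0.0000
= 0.6173.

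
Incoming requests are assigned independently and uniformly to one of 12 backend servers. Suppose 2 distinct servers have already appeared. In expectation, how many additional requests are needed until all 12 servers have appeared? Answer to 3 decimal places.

The wait to go from k to k+1 distinct servers is geometric with mean 12/(12-k).
Sum over k = 2,...,11: E = 12/10 + 12/9 + 12/8 + ... + 12/2 + 12/1 = 35.1476.

35.148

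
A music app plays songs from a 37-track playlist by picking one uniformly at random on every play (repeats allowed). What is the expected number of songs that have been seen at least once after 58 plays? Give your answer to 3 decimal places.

For each song, P(seen in 58 plays) = 1 - (36/37)^58 = 0.7959.
By linearity of expectation, E[distinct seen] = 37·(1 - (36/37)^58) = 29.4483.

29.448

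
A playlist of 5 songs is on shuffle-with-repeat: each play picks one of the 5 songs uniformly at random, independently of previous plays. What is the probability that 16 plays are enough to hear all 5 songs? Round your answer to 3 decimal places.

0.862

Let A_i be the event that song i is missing after 16 plays. By inclusion–exclusion on the A_i,
P(all seen) = Σ_{j=0}^{5} (-1)^j C(5,j)((5-j)/5)^16
= 1.0000 - 0.1407 + 0.0028 - 0.0000 + 0.0000 - 0.0000
= 0.8621.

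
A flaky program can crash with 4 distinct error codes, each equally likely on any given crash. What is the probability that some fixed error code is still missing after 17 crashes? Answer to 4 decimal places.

On each crash the fixed error code fails to appear with probability 3/4.
P(still missing after 17) = (3/4)^17 = 0.00752.

0.0075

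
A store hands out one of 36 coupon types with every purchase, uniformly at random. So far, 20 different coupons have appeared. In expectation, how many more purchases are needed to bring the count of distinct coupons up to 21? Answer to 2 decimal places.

2.25

The wait to go from k to k+1 distinct coupons is geometric with mean 36/(36-k).
Only the k = 20 term is needed: E = 36/16 = 2.250.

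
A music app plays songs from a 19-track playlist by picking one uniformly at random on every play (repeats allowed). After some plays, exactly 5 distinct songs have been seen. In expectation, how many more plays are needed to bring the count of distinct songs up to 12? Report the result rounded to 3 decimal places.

With k distinct songs already seen, the next new one takes an expected 19/(19-k) plays.
Sum over k = 5,...,11: E = 19/14 + 19/13 + 19/12 + ... + 19/9 + 19/8 = 12.5154.

12.515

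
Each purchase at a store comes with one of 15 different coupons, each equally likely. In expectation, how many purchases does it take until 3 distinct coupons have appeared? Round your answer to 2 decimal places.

3.23

With k distinct coupons already seen, the next new one arrives after an expected 15/(15-k) purchases.
Sum over k = 0,...,2: E = 15/15 + 15/14 + 15/13 = 3.225.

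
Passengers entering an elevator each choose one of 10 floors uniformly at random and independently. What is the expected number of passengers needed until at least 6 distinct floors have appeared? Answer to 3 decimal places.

8.456

Going from k to k+1 distinct takes a geometric number of passengers with mean 10/(10-k).
Sum over k = 0,...,5: E = 10/10 + 10/9 + 10/8 + 10/7 + 10/6 + 10/5 = 8.4563.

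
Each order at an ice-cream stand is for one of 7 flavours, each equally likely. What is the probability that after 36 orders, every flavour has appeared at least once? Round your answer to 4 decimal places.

By inclusion–exclusion over which flavours are missing,
P(all seen) = Σ_{j=0}^{7} (-1)^j C(7,j)((7-j)/7)^36
= 1.00000 - 0.02723 + 0.00012 - 0.00000 + 0.00000 - 0.00000 + 0.00000 - 0.00000
= 0.97289.

0.9729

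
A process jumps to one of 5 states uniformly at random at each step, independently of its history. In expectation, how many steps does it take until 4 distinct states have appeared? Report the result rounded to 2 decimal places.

With k distinct states already seen, the next new one arrives after an expected 5/(5-k) steps.
Sum over k = 0,...,3: E = 5/5 + 5/4 + 5/3 + 5/2 = 6.417.

6.42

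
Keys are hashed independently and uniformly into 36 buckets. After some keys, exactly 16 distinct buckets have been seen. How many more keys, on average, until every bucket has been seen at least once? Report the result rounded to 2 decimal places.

129.52

With k distinct buckets already seen, the next new one takes an expected 36/(36-k) keys.
Sum over k = 16,...,35: E = 36/20 + 36/19 + 36/18 + ... + 36/2 + 36/1 = 129.519.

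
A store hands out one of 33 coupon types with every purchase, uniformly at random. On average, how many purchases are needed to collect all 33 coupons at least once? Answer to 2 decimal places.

134.93

Split into phases: going from k distinct to k+1 distinct takes on average 33/(33-k) purchases.
E[T] = 33/33 + 33/32 + 33/31 + ... + 33/2 + 33/1 = 33·H_{33}.
H_{33} = 4.089, so E[T] = 134.930.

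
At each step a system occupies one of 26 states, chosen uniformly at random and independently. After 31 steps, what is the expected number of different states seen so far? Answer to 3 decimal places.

For each state, P(seen in 31 steps) = 1 - (25/26)^31 = 0.7035.
By linearity of expectation, E[distinct seen] = 26·(1 - (25/26)^31) = 18.2920.

18.292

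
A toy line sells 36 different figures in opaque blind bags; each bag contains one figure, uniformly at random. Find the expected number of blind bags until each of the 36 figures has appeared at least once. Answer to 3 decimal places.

150.284

Split into phases: going from k distinct to k+1 distinct takes on average 36/(36-k) blind bags.
E[T] = 36/36 + 36/35 + 36/34 + ... + 36/2 + 36/1 = 36·H_{36}.
H_{36} = 4.1746, so E[T] = 150.2841.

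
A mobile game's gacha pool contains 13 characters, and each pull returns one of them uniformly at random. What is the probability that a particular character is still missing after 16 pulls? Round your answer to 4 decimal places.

0.2778

Each pull misses the fixed character with probability (13-1)/13 = 12/13, independently.
P(still missing after 16) = (12/13)^16 = 0.27785.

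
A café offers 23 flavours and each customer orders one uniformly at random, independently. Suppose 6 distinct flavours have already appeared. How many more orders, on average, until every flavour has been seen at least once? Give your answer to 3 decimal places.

From k distinct to k+1 distinct takes on average 23/(23-k) orders.
Sum over k = 6,...,22: E = 23/17 + 23/16 + 23/15 + ... + 23/2 + 23/1 = 79.1097.

79.110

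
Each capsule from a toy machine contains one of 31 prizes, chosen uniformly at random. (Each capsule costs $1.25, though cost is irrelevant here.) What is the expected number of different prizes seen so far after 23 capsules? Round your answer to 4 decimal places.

For each prize, P(seen in 23 capsules) = 1 - (30/31)^23 = 0.52960.
By linearity of expectation, E[distinct seen] = 31·(1 - (30/31)^23) = 16.41751.

16.4175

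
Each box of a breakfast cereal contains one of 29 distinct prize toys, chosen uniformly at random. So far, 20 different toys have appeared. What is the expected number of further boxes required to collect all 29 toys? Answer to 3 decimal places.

With k distinct toys already seen, the next new one takes an expected 29/(29-k) boxes.
Sum over k = 20,...,28: E = 29/9 + 29/8 + 29/7 + ... + 29/2 + 29/1 = 82.0401.

82.040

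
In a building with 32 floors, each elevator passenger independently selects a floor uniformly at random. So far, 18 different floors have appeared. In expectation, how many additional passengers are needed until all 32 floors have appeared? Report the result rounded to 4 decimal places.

From k distinct to k+1 distinct takes on average 32/(32-k) passengers.
Sum over k = 18,...,31: E = 32/14 + 32/13 + 32/12 + ... + 32/2 + 32/1 = 104.04999.

104.0500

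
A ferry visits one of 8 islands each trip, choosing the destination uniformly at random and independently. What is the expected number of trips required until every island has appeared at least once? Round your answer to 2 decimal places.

21.74

Split into phases: going from k distinct to k+1 distinct takes on average 8/(8-k) trips.
E[T] = 8/8 + 8/7 + 8/6 + ... + 8/2 + 8/1 = 8·H_{8}.
H_{8} = 2.718, so E[T] = 21.743.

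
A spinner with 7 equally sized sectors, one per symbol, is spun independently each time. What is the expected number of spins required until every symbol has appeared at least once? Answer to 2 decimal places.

After k distinct symbols have appeared, the next spin gives a new one with probability (7-k)/7, so the expected wait for the (k+1)-th is 7/(7-k).
E[T] = 7/7 + 7/6 + 7/5 + ... + 7/2 + 7/1 = 7·H_{7}.
H_{7} = 2.593, so E[T] = 18.150.

18.15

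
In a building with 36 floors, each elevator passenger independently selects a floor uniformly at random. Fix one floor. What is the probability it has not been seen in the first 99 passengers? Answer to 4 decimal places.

On each passenger the fixed floor fails to appear with probability 35/36.
P(still missing after 99) = (35/36)^99 = 0.06149.

0.0615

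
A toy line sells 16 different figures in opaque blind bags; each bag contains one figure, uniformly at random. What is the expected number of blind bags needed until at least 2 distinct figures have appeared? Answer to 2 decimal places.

With k distinct figures already seen, the next new one arrives after an expected 16/(16-k) blind bags.
Sum over k = 0,...,1: E = 16/16 + 16/15 = 2.067.

2.07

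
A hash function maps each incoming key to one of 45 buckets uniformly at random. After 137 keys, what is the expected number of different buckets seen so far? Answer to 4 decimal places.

42.9293

For each bucket, P(seen in 137 keys) = 1 - (44/45)^137 = 0.95398.
By linearity of expectation, E[distinct seen] = 45·(1 - (44/45)^137) = 42.92931.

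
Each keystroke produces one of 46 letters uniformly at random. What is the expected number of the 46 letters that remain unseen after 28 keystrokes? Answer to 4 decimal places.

For each letter, P(unseen after 28) = (45/46)^28 = 0.54042.
By linearity of expectation, E[unseen] = 46·(45/46)^28 = 24.85930.

24.8593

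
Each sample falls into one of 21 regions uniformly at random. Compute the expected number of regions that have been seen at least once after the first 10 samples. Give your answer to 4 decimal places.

8.1078

For each region, P(seen in 10 samples) = 1 - (20/21)^10 = 0.38609.
By linearity of expectation, E[distinct seen] = 21·(1 - (20/21)^10) = 8.10782.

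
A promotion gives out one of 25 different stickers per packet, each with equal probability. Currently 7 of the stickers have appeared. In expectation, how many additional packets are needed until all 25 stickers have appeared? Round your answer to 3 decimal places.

87.378

From k distinct to k+1 distinct takes on average 25/(25-k) packets.
Sum over k = 7,...,24: E = 25/18 + 25/17 + 25/16 + ... + 25/2 + 25/1 = 87.3777.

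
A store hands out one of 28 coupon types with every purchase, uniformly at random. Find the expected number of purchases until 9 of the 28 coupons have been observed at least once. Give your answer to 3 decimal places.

Going from k to k+1 distinct takes a geometric number of purchases with mean 28/(28-k).
Sum over k = 0,...,8: E = 28/28 + 28/27 + 28/26 + ... + 28/21 + 28/20 = 10.6241.

10.624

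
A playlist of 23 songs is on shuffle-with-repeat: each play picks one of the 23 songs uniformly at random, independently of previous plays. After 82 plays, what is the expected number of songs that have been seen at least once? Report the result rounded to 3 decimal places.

22.399

For each song, P(seen in 82 plays) = 1 - (22/23)^82 = 0.9739.
By linearity of expectation, E[distinct seen] = 23·(1 - (22/23)^82) = 22.3992.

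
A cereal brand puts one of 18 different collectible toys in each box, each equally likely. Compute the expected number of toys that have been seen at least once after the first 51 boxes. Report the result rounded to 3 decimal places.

17.024

For each toy, P(seen in 51 boxes) = 1 - (17/18)^51 = 0.9458.
By linearity of expectation, E[distinct seen] = 18·(1 - (17/18)^51) = 17.0244.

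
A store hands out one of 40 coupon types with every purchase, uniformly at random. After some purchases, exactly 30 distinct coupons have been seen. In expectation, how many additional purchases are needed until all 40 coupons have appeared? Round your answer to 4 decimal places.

117.1587

From k distinct to k+1 distinct takes on average 40/(40-k) purchases.
Sum over k = 30,...,39: E = 40/10 + 40/9 + 40/8 + ... + 40/2 + 40/1 = 117.15873.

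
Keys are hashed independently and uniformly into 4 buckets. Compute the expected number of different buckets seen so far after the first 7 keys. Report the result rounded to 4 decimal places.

For each bucket, P(seen in 7 keys) = 1 - (3/4)^7 = 0.86652.
By linearity of expectation, E[distinct seen] = 4·(1 - (3/4)^7) = 3.46606.

3.4661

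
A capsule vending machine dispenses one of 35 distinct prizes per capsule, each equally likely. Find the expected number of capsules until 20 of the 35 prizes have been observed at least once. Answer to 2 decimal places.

With k distinct prizes already seen, the next new one arrives after an expected 35/(35-k) capsules.
Sum over k = 0,...,19: E = 35/35 + 35/34 + 35/33 + ... + 35/17 + 35/16 = 28.999.

29.00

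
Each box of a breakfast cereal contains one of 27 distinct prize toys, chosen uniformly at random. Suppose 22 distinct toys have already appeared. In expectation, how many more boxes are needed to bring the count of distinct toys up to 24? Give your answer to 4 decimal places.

12.1500

With k distinct toys already seen, the next new one takes an expected 27/(27-k) boxes.
Sum over k = 22,...,23: E = 27/5 + 27/4 = 12.15000.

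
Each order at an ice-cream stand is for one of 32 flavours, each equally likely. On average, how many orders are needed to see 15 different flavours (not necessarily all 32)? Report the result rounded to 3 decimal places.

19.806

With k distinct flavours already seen, the next new one arrives after an expected 32/(32-k) orders.
Sum over k = 0,...,14: E = 32/32 + 32/31 + 32/30 + ... + 32/19 + 32/18 = 19.8062.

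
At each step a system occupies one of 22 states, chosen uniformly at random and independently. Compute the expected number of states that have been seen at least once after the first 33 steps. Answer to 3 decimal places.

For each state, P(seen in 33 steps) = 1 - (21/22)^33 = 0.7846.
By linearity of expectation, E[distinct seen] = 22·(1 - (21/22)^33) = 17.2607.

17.261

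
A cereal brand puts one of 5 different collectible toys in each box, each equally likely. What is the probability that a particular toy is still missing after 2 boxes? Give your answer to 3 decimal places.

0.640

On each box the fixed toy fails to appear with probability 4/5.
P(still missing after 2) = (4/5)^2 = 0.6400.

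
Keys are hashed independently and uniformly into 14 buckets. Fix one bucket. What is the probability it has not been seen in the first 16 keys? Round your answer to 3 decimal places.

0.306

Each key misses the fixed bucket with probability (14-1)/14 = 13/14, independently.
P(still missing after 16) = (13/14)^16 = 0.3055.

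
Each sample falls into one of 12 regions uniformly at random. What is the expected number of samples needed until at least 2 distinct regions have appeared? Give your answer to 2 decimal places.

2.09

With k distinct regions already seen, the next new one arrives after an expected 12/(12-k) samples.
Sum over k = 0,...,1: E = 12/12 + 12/11 = 2.091.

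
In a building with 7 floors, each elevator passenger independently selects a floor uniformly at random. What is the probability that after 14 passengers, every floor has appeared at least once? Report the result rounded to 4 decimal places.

Let A_i be the event that floor i is missing after 14 passengers. By inclusion–exclusion on the A_i,
P(all seen) = Σ_{j=0}^{7} (-1)^j C(7,j)((7-j)/7)^14
= 1.00000 - 0.80880 + 0.18898 - 0.01385 + 0.00025 - 0.00000 + 0.00000 - 0.00000
= 0.36657.

0.3666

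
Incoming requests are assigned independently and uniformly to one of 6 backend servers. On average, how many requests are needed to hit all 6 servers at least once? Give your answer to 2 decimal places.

The wait to go from k to k+1 distinct servers is geometric with mean 6/(6-k).
E[T] = 6/6 + 6/5 + 6/4 + 6/3 + 6/2 + 6/1 = 6·H_{6}.
H_{6} = 2.450, so E[T] = 14.700.

14.70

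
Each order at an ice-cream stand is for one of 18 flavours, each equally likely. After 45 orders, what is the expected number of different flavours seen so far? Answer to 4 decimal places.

For each flavour, P(seen in 45 orders) = 1 - (17/18)^45 = 0.92363.
By linearity of expectation, E[distinct seen] = 18·(1 - (17/18)^45) = 16.62529.

16.6253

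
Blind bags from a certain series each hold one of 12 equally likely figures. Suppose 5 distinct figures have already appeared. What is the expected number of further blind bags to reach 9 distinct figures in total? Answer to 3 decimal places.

With k distinct figures already seen, the next new one takes an expected 12/(12-k) blind bags.
Sum over k = 5,...,8: E = 12/7 + 12/6 + 12/5 + 12/4 = 9.1143.

9.114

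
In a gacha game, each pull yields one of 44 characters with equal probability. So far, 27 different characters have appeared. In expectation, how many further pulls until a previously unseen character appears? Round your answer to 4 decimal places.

2.5882

The number of pulls until the next new character is geometric with success probability 17/44, so its mean is 44/17.
E = 44/17 = 2.58824.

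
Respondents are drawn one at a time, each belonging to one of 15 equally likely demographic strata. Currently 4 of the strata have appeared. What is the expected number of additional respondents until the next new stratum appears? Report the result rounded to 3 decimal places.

Each respondent yields a new stratum with probability (15-4)/15 = 11/15, so the wait is geometric with mean 15/11.
E = 15/11 = 1.3636.

1.364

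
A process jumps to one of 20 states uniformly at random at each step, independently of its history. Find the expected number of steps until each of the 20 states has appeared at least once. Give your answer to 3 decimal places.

71.955

Split into phases: going from k distinct to k+1 distinct takes on average 20/(20-k) steps.
E[T] = 20/20 + 20/19 + 20/18 + ... + 20/2 + 20/1 = 20·H_{20}.
H_{20} = 3.5977, so E[T] = 71.9548.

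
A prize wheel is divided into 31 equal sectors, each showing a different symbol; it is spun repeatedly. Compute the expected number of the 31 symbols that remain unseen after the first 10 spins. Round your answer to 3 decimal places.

For each symbol, P(unseen after 10) = (30/31)^10 = 0.7204.
By linearity of expectation, E[unseen] = 31·(30/31)^10 = 22.3335.

22.334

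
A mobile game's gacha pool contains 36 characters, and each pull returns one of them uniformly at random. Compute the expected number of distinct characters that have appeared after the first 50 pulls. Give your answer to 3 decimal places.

27.198

For each character, P(seen in 50 pulls) = 1 - (35/36)^50 = 0.7555.
By linearity of expectation, E[distinct seen] = 36·(1 - (35/36)^50) = 27.1980.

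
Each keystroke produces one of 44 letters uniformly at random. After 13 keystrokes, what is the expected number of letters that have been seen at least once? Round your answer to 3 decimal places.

For each letter, P(seen in 13 keystrokes) = 1 - (43/44)^13 = 0.2583.
By linearity of expectation, E[distinct seen] = 44·(1 - (43/44)^13) = 11.3669.

11.367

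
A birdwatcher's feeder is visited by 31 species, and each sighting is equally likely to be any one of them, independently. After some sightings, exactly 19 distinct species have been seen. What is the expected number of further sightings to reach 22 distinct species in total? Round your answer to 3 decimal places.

8.502

From k distinct to k+1 distinct takes on average 31/(31-k) sightings.
Sum over k = 19,...,21: E = 31/12 + 31/11 + 31/10 = 8.5015.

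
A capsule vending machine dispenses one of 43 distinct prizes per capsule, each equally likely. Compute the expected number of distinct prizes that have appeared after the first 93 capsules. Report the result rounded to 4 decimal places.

38.1796

For each prize, P(seen in 93 capsules) = 1 - (42/43)^93 = 0.88790.
By linearity of expectation, E[distinct seen] = 43·(1 - (42/43)^93) = 38.17957.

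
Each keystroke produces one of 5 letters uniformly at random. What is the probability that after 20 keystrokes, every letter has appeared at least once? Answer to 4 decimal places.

0.9427

By inclusion–exclusion over which letters are missing,
P(all seen) = Σ_{j=0}^{5} (-1)^j C(5,j)((5-j)/5)^20
= 1.00000 - 0.05765 + 0.00037 - 0.00000 + 0.00000 - 0.00000
= 0.94272.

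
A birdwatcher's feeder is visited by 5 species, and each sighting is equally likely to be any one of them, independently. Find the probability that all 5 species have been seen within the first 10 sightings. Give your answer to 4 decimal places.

0.5225

Let A_i be the event that species i is missing after 10 sightings. By inclusion–exclusion on the A_i,
P(all seen) = Σ_{j=0}^{5} (-1)^j C(5,j)((5-j)/5)^10
= 1.00000 - 0.53687 + 0.06047 - 0.00105 + 0.00000 - 0.00000
= 0.52255.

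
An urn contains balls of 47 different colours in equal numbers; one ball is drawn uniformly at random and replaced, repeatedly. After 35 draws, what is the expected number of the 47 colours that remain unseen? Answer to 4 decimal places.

For each colour, P(unseen after 35) = (46/47)^35 = 0.47108.
By linearity of expectation, E[unseen] = 47·(46/47)^35 = 22.14099.

22.1410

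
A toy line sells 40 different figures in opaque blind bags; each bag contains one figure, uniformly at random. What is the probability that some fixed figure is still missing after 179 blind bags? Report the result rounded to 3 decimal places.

0.011

On each blind bag the fixed figure fails to appear with probability 39/40.
P(still missing after 179) = (39/40)^179 = 0.0108.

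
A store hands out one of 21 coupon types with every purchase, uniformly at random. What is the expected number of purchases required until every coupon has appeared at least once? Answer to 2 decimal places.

Split into phases: going from k distinct to k+1 distinct takes on average 21/(21-k) purchases.
E[T] = 21/21 + 21/20 + 21/19 + ... + 21/2 + 21/1 = 21·H_{21}.
H_{21} = 3.645, so E[T] = 76.553.

76.55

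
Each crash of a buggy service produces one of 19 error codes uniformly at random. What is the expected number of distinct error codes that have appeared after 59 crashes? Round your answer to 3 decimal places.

For each error code, P(seen in 59 crashes) = 1 - (18/19)^59 = 0.9588.
By linearity of expectation, E[distinct seen] = 19·(1 - (18/19)^59) = 18.2177.

18.218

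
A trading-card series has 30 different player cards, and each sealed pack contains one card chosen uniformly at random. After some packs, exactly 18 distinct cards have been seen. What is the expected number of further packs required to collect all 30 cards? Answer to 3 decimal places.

93.096

From k distinct to k+1 distinct takes on average 30/(30-k) packs.
Sum over k = 18,...,29: E = 30/12 + 30/11 + 30/10 + ... + 30/2 + 30/1 = 93.0963.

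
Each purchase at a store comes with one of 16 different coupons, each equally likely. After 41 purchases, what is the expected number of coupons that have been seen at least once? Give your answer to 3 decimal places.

14.865

For each coupon, P(seen in 41 purchases) = 1 - (15/16)^41 = 0.9291.
By linearity of expectation, E[distinct seen] = 16·(1 - (15/16)^41) = 14.8651.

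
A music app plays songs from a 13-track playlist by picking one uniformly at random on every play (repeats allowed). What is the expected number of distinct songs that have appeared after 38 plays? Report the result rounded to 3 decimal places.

For each song, P(seen in 38 plays) = 1 - (12/13)^38 = 0.9522.
By linearity of expectation, E[distinct seen] = 13·(1 - (12/13)^38) = 12.3792.

12.379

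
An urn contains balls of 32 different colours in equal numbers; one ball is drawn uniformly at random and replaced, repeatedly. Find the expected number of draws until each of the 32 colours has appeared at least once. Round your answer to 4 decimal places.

Split into phases: going from k distinct to k+1 distinct takes on average 32/(32-k) draws.
E[T] = 32/32 + 32/31 + 32/30 + ... + 32/2 + 32/1 = 32·H_{32}.
H_{32} = 4.05850, so E[T] = 129.87185.

129.8718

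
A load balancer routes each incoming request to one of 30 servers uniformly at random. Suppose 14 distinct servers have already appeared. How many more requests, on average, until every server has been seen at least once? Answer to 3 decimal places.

101.422

The wait to go from k to k+1 distinct servers is geometric with mean 30/(30-k).
Sum over k = 14,...,29: E = 30/16 + 30/15 + 30/14 + ... + 30/2 + 30/1 = 101.4219.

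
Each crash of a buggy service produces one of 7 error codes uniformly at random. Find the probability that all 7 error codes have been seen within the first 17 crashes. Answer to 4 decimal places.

Let A_i be the event that error code i is missing after 17 crashes. By inclusion–exclusion on the A_i,
P(all seen) = Σ_{j=0}^{7} (-1)^j C(7,j)((7-j)/7)^17
= 1.00000 - 0.50933 + 0.06887 - 0.00258 + 0.00002 - 0.00000 + 0.00000 - 0.00000
= 0.55697.

0.5570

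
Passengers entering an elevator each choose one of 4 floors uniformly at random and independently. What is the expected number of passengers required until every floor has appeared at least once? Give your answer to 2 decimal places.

8.33

The wait to go from k to k+1 distinct floors is geometric with mean 4/(4-k).
E[T] = 4/4 + 4/3 + 4/2 + 4/1 = 4·H_{4}.
H_{4} = 2.083, so E[T] = 8.333.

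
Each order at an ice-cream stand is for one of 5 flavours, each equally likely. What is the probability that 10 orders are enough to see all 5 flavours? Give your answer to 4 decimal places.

0.5225

Let A_i be the event that flavour i is missing after 10 orders. By inclusion–exclusion on the A_i,
P(all seen) = Σ_{j=0}^{5} (-1)^j C(5,j)((5-j)/5)^10
= 1.00000 - 0.53687 + 0.06047 - 0.00105 + 0.00000 - 0.00000
= 0.52255.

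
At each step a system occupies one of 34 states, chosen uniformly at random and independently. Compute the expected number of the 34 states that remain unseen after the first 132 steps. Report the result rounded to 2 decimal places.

For each state, P(unseen after 132) = (33/34)^132 = 0.019.
By linearity of expectation, E[unseen] = 34·(33/34)^132 = 0.661.

0.66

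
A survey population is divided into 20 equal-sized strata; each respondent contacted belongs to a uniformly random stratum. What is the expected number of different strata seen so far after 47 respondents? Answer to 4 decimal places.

18.2051

For each stratum, P(seen in 47 respondents) = 1 - (19/20)^47 = 0.91026.
By linearity of expectation, E[distinct seen] = 20·(1 - (19/20)^47) = 18.20510.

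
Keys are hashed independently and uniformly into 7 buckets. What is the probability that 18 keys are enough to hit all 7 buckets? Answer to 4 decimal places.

0.6112

By inclusion–exclusion over which buckets are missing,
P(all seen) = Σ_{j=0}^{7} (-1)^j C(7,j)((7-j)/7)^18
= 1.00000 - 0.43657 + 0.04919 - 0.00148 + 0.00001 - 0.00000 + 0.00000 - 0.00000
= 0.61115.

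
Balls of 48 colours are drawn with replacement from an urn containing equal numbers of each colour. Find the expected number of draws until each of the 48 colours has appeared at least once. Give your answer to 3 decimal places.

The wait to go from k to k+1 distinct colours is geometric with mean 48/(48-k).
E[T] = 48/48 + 48/47 + 48/46 + ... + 48/2 + 48/1 = 48·H_{48}.
H_{48} = 4.4588, so E[T] = 214.0223.

214.022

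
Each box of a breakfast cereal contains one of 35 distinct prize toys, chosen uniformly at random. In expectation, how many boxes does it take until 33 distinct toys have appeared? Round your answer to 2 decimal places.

With k distinct toys already seen, the next new one arrives after an expected 35/(35-k) boxes.
Sum over k = 0,...,32: E = 35/35 + 35/34 + 35/33 + ... + 35/4 + 35/3 = 92.637.

92.64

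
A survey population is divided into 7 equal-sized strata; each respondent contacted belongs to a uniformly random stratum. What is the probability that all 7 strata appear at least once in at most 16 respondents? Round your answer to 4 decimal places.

0.4977

By inclusion–exclusion over which strata are missing,
P(all seen) = Σ_{j=0}^{7} (-1)^j C(7,j)((7-j)/7)^16
= 1.00000 - 0.59422 + 0.09642 - 0.00452 + 0.00005 - 0.00000 + 0.00000 - 0.00000
= 0.49772.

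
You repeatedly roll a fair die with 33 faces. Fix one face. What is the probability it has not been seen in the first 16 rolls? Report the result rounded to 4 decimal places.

0.6112

Each roll misses the fixed face with probability (33-1)/33 = 32/33, independently.
P(still missing after 16) = (32/33)^16 = 0.61119.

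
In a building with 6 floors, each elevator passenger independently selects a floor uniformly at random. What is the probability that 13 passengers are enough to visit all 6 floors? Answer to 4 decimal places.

0.5139

By inclusion–exclusion over which floors are missing,
P(all seen) = Σ_{j=0}^{6} (-1)^j C(6,j)((6-j)/6)^13
= 1.00000 - 0.56078 + 0.07707 - 0.00244 + 0.00001 - 0.00000 + 0.00000
= 0.51386.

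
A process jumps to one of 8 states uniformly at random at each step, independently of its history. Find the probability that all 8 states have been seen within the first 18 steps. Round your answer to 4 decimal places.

0.4231

By inclusion–exclusion over which states are missing,
P(all seen) = Σ_{j=0}^{8} (-1)^j C(8,j)((8-j)/8)^18
= 1.00000 - 0.72316 + 0.15786 - 0.01186 + 0.00027 - 0.00000 + 0.00000 - 0.00000 + 0.00000
= 0.42310.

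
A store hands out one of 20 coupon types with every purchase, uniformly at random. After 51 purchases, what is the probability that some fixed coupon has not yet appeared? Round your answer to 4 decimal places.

0.0731

On each purchase the fixed coupon fails to appear with probability 19/20.
P(still missing after 51) = (19/20)^51 = 0.07310.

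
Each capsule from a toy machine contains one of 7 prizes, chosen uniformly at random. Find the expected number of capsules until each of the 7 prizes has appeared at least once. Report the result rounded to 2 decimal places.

18.15

The wait to go from k to k+1 distinct prizes is geometric with mean 7/(7-k).
E[T] = 7/7 + 7/6 + 7/5 + ... + 7/2 + 7/1 = 7·H_{7}.
H_{7} = 2.593, so E[T] = 18.150.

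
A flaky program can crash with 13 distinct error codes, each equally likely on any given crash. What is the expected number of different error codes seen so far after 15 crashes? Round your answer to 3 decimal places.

9.087

For each error code, P(seen in 15 crashes) = 1 - (12/13)^15 = 0.6990.
By linearity of expectation, E[distinct seen] = 13·(1 - (12/13)^15) = 9.0870.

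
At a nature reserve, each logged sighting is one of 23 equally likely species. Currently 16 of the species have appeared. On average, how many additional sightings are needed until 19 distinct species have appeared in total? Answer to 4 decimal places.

11.7190

With k distinct species already seen, the next new one takes an expected 23/(23-k) sightings.
Sum over k = 16,...,18: E = 23/7 + 23/6 + 23/5 = 11.71905.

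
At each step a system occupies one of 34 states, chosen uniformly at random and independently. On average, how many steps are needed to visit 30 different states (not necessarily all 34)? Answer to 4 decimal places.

69.1858

With k distinct states already seen, the next new one arrives after an expected 34/(34-k) steps.
Sum over k = 0,...,29: E = 34/34 + 34/33 + 34/32 + ... + 34/6 + 34/5 = 69.18581.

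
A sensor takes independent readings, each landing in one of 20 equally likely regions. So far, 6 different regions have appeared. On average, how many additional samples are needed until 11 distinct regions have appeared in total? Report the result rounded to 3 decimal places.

With k distinct regions already seen, the next new one takes an expected 20/(20-k) samples.
Sum over k = 6,...,10: E = 20/14 + 20/13 + 20/12 + 20/11 + 20/10 = 8.4519.

8.452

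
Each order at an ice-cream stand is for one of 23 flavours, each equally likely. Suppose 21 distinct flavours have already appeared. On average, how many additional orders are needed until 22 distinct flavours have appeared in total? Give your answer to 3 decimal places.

The wait to go from k to k+1 distinct flavours is geometric with mean 23/(23-k).
Only the k = 21 term is needed: E = 23/2 = 11.5000.

11.500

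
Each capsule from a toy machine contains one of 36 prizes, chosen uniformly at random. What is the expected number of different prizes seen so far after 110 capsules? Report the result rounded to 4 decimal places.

For each prize, P(seen in 110 capsules) = 1 - (35/36)^110 = 0.95490.
By linearity of expectation, E[distinct seen] = 36·(1 - (35/36)^110) = 34.37628.

34.3763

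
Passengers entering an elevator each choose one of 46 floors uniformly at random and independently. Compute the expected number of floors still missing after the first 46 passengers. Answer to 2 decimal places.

For each floor, P(unseen after 46) = (45/46)^46 = 0.364.
By linearity of expectation, E[unseen] = 46·(45/46)^46 = 16.737.

16.74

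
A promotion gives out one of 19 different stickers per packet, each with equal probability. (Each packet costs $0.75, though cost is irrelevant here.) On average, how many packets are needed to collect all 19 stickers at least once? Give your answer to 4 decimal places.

67.4071

Split into phases: going from k distinct to k+1 distinct takes on average 19/(19-k) packets.
E[T] = 19/19 + 19/18 + 19/17 + ... + 19/2 + 19/1 = 19·H_{19}.
H_{19} = 3.54774, so E[T] = 67.40705.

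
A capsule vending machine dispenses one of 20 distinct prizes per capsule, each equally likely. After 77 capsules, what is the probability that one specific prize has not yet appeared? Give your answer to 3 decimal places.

Each capsule misses the fixed prize with probability (20-1)/20 = 19/20, independently.
P(still missing after 77) = (19/20)^77 = 0.0193.

0.019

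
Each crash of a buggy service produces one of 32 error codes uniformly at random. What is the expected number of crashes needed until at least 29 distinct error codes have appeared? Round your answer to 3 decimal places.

Going from k to k+1 distinct takes a geometric number of crashes with mean 32/(32-k).
Sum over k = 0,...,28: E = 32/32 + 32/31 + 32/30 + ... + 32/5 + 32/4 = 71.2052.

71.205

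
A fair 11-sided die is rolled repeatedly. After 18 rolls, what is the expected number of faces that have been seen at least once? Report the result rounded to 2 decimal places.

For each face, P(seen in 18 rolls) = 1 - (10/11)^18 = 0.820.
By linearity of expectation, E[distinct seen] = 11·(1 - (10/11)^18) = 9.022.

9.02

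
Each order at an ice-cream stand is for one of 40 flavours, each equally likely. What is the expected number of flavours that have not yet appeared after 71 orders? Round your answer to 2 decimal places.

For each flavour, P(unseen after 71) = (39/40)^71 = 0.166.
By linearity of expectation, E[unseen] = 40·(39/40)^71 = 6.628.

6.63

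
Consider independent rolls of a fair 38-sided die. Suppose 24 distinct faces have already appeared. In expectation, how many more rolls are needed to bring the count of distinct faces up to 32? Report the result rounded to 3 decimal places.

30.459

The wait to go from k to k+1 distinct faces is geometric with mean 38/(38-k).
Sum over k = 24,...,31: E = 38/14 + 38/13 + 38/12 + ... + 38/8 + 38/7 = 30.4594.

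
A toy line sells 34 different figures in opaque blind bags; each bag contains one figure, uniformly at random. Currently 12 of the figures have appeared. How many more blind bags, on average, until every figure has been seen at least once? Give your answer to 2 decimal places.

125.49

With k distinct figures already seen, the next new one takes an expected 34/(34-k) blind bags.
Sum over k = 12,...,33: E = 34/22 + 34/21 + 34/20 + ... + 34/2 + 34/1 = 125.488.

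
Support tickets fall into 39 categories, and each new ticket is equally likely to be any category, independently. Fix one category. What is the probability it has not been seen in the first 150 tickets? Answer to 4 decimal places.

0.0203

Each ticket misses the fixed category with probability (39-1)/39 = 38/39, independently.
P(still missing after 150) = (38/39)^150 = 0.02032.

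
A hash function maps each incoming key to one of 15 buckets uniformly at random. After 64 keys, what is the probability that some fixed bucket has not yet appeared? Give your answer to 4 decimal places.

0.0121

On each key the fixed bucket fails to appear with probability 14/15.
P(still missing after 64) = (14/15)^64 = 0.01209.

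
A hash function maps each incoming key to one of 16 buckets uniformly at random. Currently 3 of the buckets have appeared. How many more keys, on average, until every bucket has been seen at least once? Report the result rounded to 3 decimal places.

From k distinct to k+1 distinct takes on average 16/(16-k) keys.
Sum over k = 3,...,15: E = 16/13 + 16/12 + 16/11 + ... + 16/2 + 16/1 = 50.8821.

50.882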